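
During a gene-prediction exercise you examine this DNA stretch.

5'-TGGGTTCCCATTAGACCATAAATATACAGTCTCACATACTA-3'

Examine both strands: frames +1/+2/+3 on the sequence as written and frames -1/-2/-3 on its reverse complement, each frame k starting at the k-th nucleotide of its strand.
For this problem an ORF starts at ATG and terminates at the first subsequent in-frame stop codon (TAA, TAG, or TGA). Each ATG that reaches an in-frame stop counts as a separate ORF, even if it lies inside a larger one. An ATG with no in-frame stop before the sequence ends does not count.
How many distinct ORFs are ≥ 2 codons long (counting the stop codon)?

Reverse complement (5'→3'): TAGTATGTGAGACTGTATATTTATGGTCTAATGGGAACCCA
Frame +1: TGG GTT CCC ATT AGA CCA TAA ATA TAC AGT CTC ACA TAC — no ATG→stop ORF.
Frame +2: GGG TTC CCA TTA GAC CAT AAA TAT ACA GTC TCA CAT ACT — no ATG→stop ORF.
Frame +3: GGT TCC CAT TAG ACC ATA AAT ATA CAG TCT CAC ATA CTA — no ATG→stop ORF.
Frame -1: TAG TAT GTG AGA CTG TAT ATT TAT GGT CTA ATG GGA ACC — no ATG→stop ORF.
Frame -2: AGT ATG TGA GAC TGT ATA TTT ATG GTC TAA TGG GAA CCC — ATG at 5, stop TGA at 8 → 6 nt; ATG at 23, stop TAA at 29 → 9 nt.
Frame -3: GTA TGT GAG ACT GTA TAT TTA TGG TCT AAT GGG AAC CCA — no ATG→stop ORF.
ORFs ≥ 2 codons: frame -2 5–10 (2 codons), frame -2 23–31 (3 codons). Count = 2.

2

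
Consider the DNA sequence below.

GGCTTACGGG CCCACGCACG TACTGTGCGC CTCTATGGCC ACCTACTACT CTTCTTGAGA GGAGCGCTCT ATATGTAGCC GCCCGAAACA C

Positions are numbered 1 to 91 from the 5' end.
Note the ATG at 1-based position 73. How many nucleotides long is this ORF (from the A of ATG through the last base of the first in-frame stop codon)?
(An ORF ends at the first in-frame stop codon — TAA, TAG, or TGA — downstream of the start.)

Codons from position 73: ATG (73–75), TAG (76–78).
TAG is the first in-frame stop; ORF spans 73–78, 6 nucleotides.

6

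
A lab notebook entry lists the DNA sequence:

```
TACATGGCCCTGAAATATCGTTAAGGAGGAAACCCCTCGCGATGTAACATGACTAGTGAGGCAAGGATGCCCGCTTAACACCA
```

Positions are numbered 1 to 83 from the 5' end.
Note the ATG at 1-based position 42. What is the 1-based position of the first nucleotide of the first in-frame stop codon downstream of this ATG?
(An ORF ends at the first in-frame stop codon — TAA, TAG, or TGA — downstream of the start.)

45

Codons from position 42: ATG (42–44), TAA (45–47).
TAA is a stop codon; it begins at position 45.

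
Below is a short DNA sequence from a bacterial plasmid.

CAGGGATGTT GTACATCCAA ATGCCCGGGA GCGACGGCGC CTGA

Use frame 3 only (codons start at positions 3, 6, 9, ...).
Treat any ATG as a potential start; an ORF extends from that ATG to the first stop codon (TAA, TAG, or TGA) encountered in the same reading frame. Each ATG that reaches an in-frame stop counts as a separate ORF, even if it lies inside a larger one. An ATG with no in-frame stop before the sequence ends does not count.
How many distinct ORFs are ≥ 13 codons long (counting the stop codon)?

1

Frame 3: GGG ATG TTG TAC ATC CAA ATG CCC GGG AGC GAC GGC GCC TGA — ATG at 6, stop TGA at 42 → 39 nt; ATG at 21, stop TGA at 42 → 24 nt.
ORFs ≥ 13 codons: frame 3 6–44 (13 codons). Count = 1.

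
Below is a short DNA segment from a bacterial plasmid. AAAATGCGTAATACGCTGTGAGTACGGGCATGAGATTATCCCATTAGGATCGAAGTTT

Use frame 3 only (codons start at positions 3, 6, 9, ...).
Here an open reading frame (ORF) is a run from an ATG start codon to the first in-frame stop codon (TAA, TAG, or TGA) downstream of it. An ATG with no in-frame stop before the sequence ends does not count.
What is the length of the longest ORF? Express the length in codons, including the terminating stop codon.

Frame 3: AAT GCG TAA TAC GCT GTG AGT ACG GGC ATG AGA TTA TCC CAT TAG GAT CGA AGT — ATG at 30, stop TAG at 45 → 18 nt.
Longest: frame 3, positions 30–47, 18 nt = 6 codons = 5 aa. → 6 codons.

6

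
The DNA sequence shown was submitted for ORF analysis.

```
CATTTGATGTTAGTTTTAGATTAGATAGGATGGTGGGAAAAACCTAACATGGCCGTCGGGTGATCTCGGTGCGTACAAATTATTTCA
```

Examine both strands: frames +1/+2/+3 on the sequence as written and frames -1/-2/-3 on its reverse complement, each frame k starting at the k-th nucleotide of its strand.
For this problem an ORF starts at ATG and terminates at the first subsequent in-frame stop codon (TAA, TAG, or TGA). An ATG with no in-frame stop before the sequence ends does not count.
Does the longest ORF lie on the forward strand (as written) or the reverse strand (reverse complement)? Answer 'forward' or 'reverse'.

Reverse complement (5'→3'): TGAAATAATTTGTACGCACCGAGATCACCCGACGGCCATGTTAGGTTTTTCCCACCATCCTATCTAATCTAAAACTAACATCAAATG
Frame +1: CAT TTG ATG TTA GTT TTA GAT TAG ATA GGA TGG TGG GAA AAA CCT AAC ATG GCC GTC GGG TGA TCT CGG TGC GTA CAA ATT ATT TCA — ATG at 7, stop TAG at 22 → 18 nt; ATG at 49, stop TGA at 61 → 15 nt.
Frame +2: ATT TGA TGT TAG TTT TAG ATT AGA TAG GAT GGT GGG AAA AAC CTA ACA TGG CCG TCG GGT GAT CTC GGT GCG TAC AAA TTA TTT — no ATG→stop ORF.
Frame +3: TTT GAT GTT AGT TTT AGA TTA GAT AGG ATG GTG GGA AAA ACC TAA CAT GGC CGT CGG GTG ATC TCG GTG CGT ACA AAT TAT TTC — ATG at 30, stop TAA at 45 → 18 nt.
Frame -1: TGA AAT AAT TTG TAC GCA CCG AGA TCA CCC GAC GGC CAT GTT AGG TTT TTC CCA CCA TCC TAT CTA ATC TAA AAC TAA CAT CAA ATG — no ATG→stop ORF.
Frame -2: GAA ATA ATT TGT ACG CAC CGA GAT CAC CCG ACG GCC ATG TTA GGT TTT TCC CAC CAT CCT ATC TAA TCT AAA ACT AAC ATC AAA — ATG at 38, stop TAA at 65 → 30 nt.
Frame -3: AAA TAA TTT GTA CGC ACC GAG ATC ACC CGA CGG CCA TGT TAG GTT TTT CCC ACC ATC CTA TCT AAT CTA AAA CTA ACA TCA AAT — no ATG→stop ORF.
Forward-strand max 18 nt; reverse-strand max 30 nt. The reverse strand has the longer ORF.

reverse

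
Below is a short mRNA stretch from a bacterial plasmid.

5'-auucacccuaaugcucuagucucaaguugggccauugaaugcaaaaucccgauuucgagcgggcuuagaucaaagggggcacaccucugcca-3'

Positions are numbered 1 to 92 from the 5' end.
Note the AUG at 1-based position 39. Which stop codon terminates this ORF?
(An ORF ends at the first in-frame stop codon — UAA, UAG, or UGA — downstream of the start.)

Codons from position 39: AUG (39–41), CAA (42–44), AAU (45–47), CCC (48–50), GAU (51–53), UUC (54–56), GAG (57–59), CGG (60–62), GCU (63–65), UAG (66–68).
The first in-frame stop codon is UAG.

UAG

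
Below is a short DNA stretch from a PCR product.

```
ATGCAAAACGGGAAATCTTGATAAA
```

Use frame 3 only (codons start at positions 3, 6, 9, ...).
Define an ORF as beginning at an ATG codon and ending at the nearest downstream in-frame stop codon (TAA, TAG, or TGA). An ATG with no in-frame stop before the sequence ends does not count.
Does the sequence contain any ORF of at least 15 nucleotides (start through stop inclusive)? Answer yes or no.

Frame 3: GCA AAA CGG GAA ATC TTG ATA — no ATG→stop ORF.
Largest ORF found is 0 nucleotides < 15, so no.

no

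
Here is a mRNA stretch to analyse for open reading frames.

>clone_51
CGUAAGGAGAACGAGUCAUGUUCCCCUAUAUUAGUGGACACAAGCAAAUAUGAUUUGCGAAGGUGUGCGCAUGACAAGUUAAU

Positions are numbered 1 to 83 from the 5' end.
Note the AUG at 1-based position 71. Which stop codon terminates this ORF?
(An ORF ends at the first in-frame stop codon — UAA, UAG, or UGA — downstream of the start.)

UAA

Codons from position 71: AUG (71–73), ACA (74–76), AGU (77–79), UAA (80–82).
The first in-frame stop codon is UAA.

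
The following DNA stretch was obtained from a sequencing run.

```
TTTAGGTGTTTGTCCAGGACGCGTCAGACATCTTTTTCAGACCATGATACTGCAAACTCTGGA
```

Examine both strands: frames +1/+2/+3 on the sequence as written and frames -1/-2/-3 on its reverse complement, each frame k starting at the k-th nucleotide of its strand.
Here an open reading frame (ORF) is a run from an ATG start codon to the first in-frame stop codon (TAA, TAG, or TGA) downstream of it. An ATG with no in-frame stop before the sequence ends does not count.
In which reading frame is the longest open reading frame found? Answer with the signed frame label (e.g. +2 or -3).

-3

Reverse complement (5'→3'): TCCAGAGTTTGCAGTATCATGGTCTGAAAAAGATGTCTGACGCGTCCTGGACAAACACCTAAA
Frame +1: TTT AGG TGT TTG TCC AGG ACG CGT CAG ACA TCT TTT TCA GAC CAT GAT ACT GCA AAC TCT GGA — no ATG→stop ORF.
Frame +2: TTA GGT GTT TGT CCA GGA CGC GTC AGA CAT CTT TTT CAG ACC ATG ATA CTG CAA ACT CTG — no ATG→stop ORF.
Frame +3: TAG GTG TTT GTC CAG GAC GCG TCA GAC ATC TTT TTC AGA CCA TGA TAC TGC AAA CTC TGG — no ATG→stop ORF.
Frame -1: TCC AGA GTT TGC AGT ATC ATG GTC TGA AAA AGA TGT CTG ACG CGT CCT GGA CAA ACA CCT AAA — ATG at 19, stop TGA at 25 → 9 nt.
Frame -2: CCA GAG TTT GCA GTA TCA TGG TCT GAA AAA GAT GTC TGA CGC GTC CTG GAC AAA CAC CTA — no ATG→stop ORF.
Frame -3: CAG AGT TTG CAG TAT CAT GGT CTG AAA AAG ATG TCT GAC GCG TCC TGG ACA AAC ACC TAA — ATG at 33, stop TAA at 60 → 30 nt.
Longest ORF is 30 nt in frame -3 (positions 33–62).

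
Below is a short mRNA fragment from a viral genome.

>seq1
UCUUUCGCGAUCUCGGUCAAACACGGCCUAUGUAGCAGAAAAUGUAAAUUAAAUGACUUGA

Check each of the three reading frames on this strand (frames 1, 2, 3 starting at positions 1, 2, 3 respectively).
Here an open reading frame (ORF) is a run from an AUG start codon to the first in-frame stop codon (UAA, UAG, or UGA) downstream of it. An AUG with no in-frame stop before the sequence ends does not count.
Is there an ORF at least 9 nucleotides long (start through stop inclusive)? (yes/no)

yes

Frame 1: UCU UUC GCG AUC UCG GUC AAA CAC GGC CUA UGU AGC AGA AAA UGU AAA UUA AAU GAC UUG — no AUG→stop ORF.
Frame 2: CUU UCG CGA UCU CGG UCA AAC ACG GCC UAU GUA GCA GAA AAU GUA AAU UAA AUG ACU UGA — AUG at 53, stop UGA at 59 → 9 nt.
Frame 3: UUU CGC GAU CUC GGU CAA ACA CGG CCU AUG UAG CAG AAA AUG UAA AUU AAA UGA CUU — AUG at 30, stop UAG at 33 → 6 nt; AUG at 42, stop UAA at 45 → 6 nt.
Frame 2 has an ORF of 9 nucleotides (positions 53–61) ≥ 9, so yes.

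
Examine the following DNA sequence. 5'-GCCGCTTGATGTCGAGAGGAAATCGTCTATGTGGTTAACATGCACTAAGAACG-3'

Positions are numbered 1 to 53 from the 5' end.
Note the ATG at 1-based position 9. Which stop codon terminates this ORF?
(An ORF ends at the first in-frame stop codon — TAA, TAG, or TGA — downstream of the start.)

Codons from position 9: ATG (9–11), TCG (12–14), AGA (15–17), GGA (18–20), AAT (21–23), CGT (24–26), CTA (27–29), TGT (30–32), GGT (33–35), TAA (36–38).
The first in-frame stop codon is TAA.

TAA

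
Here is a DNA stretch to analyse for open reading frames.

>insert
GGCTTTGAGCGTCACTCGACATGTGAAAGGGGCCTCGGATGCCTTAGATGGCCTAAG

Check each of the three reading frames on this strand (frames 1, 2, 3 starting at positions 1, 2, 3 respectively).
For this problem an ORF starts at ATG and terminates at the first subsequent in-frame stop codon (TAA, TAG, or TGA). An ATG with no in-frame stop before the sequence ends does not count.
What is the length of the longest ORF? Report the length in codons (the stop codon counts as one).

3

Frame 1: GGC TTT GAG CGT CAC TCG ACA TGT GAA AGG GGC CTC GGA TGC CTT AGA TGG CCT AAG — no ATG→stop ORF.
Frame 2: GCT TTG AGC GTC ACT CGA CAT GTG AAA GGG GCC TCG GAT GCC TTA GAT GGC CTA — no ATG→stop ORF.
Frame 3: CTT TGA GCG TCA CTC GAC ATG TGA AAG GGG CCT CGG ATG CCT TAG ATG GCC TAA — ATG at 21, stop TGA at 24 → 6 nt; ATG at 39, stop TAG at 45 → 9 nt; ATG at 48, stop TAA at 54 → 9 nt.
Longest: frame 3, positions 39–47, 9 nt = 3 codons = 2 aa. → 3 codons.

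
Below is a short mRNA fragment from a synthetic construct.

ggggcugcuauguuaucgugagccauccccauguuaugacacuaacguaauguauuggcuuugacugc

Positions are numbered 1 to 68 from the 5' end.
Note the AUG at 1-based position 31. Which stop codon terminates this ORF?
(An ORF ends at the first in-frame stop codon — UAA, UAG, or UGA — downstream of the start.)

UGA

Codons from position 31: AUG (31–33), UUA (34–36), UGA (37–39).
The first in-frame stop codon is UGA.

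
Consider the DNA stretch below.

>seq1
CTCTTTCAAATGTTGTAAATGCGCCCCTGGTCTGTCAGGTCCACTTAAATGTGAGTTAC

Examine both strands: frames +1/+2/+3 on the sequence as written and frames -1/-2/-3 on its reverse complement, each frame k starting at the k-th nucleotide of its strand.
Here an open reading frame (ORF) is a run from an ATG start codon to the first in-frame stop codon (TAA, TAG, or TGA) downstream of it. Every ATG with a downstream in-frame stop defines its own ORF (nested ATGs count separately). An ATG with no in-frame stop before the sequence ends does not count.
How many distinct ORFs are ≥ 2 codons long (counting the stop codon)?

Reverse complement (5'→3'): GTAACTCACATTTAAGTGGACCTGACAGACCAGGGGCGCATTTACAACATTTGAAAGAG
Frame +1: CTC TTT CAA ATG TTG TAA ATG CGC CCC TGG TCT GTC AGG TCC ACT TAA ATG TGA GTT — ATG at 10, stop TAA at 16 → 9 nt; ATG at 19, stop TAA at 46 → 30 nt; ATG at 49, stop TGA at 52 → 6 nt.
Frame +2: TCT TTC AAA TGT TGT AAA TGC GCC CCT GGT CTG TCA GGT CCA CTT AAA TGT GAG TTA — no ATG→stop ORF.
Frame +3: CTT TCA AAT GTT GTA AAT GCG CCC CTG GTC TGT CAG GTC CAC TTA AAT GTG AGT TAC — no ATG→stop ORF.
Frame -1: GTA ACT CAC ATT TAA GTG GAC CTG ACA GAC CAG GGG CGC ATT TAC AAC ATT TGA AAG — no ATG→stop ORF.
Frame -2: TAA CTC ACA TTT AAG TGG ACC TGA CAG ACC AGG GGC GCA TTT ACA ACA TTT GAA AGA — no ATG→stop ORF.
Frame -3: AAC TCA CAT TTA AGT GGA CCT GAC AGA CCA GGG GCG CAT TTA CAA CAT TTG AAA GAG — no ATG→stop ORF.
ORFs ≥ 2 codons: frame +1 10–18 (3 codons), frame +1 19–48 (10 codons), frame +1 49–54 (2 codons). Count = 3.

3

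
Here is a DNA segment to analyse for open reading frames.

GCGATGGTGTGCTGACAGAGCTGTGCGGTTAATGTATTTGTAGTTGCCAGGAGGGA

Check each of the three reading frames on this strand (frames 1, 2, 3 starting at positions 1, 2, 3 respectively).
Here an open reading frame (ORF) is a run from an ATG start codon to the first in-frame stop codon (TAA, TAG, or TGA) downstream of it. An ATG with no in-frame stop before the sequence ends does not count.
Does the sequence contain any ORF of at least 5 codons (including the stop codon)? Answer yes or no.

no

Frame 1: GCG ATG GTG TGC TGA CAG AGC TGT GCG GTT AAT GTA TTT GTA GTT GCC AGG AGG — ATG at 4, stop TGA at 13 → 12 nt.
Frame 2: CGA TGG TGT GCT GAC AGA GCT GTG CGG TTA ATG TAT TTG TAG TTG CCA GGA GGG — ATG at 32, stop TAG at 41 → 12 nt.
Frame 3: GAT GGT GTG CTG ACA GAG CTG TGC GGT TAA TGT ATT TGT AGT TGC CAG GAG GGA — no ATG→stop ORF.
Largest ORF found is 4 codons < 5, so no.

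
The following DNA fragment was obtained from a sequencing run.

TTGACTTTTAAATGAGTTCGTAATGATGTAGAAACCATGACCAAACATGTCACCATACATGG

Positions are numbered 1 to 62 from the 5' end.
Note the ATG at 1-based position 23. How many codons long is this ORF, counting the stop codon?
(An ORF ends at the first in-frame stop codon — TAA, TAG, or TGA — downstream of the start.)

3

Codons from position 23: ATG (23–25), ATG (26–28), TAG (29–31).
TAG is the first in-frame stop; that's 3 codons including the stop.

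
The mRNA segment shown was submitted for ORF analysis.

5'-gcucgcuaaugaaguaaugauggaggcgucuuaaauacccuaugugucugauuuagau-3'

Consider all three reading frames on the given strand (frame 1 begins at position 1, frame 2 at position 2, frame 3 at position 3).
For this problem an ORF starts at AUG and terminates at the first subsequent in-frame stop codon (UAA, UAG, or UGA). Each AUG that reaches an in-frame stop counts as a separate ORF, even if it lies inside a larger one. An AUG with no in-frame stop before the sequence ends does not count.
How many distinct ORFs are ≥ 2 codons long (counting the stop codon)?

Frame 1: GCU CGC UAA UGA AGU AAU GAU GGA GGC GUC UUA AAU ACC CUA UGU GUC UGA UUU AGA — no AUG→stop ORF.
Frame 2: CUC GCU AAU GAA GUA AUG AUG GAG GCG UCU UAA AUA CCC UAU GUG UCU GAU UUA GAU — AUG at 17, stop UAA at 32 → 18 nt; AUG at 20, stop UAA at 32 → 15 nt.
Frame 3: UCG CUA AUG AAG UAA UGA UGG AGG CGU CUU AAA UAC CCU AUG UGU CUG AUU UAG — AUG at 9, stop UAA at 15 → 9 nt; AUG at 42, stop UAG at 54 → 15 nt.
ORFs ≥ 2 codons: frame 2 17–34 (6 codons), frame 2 20–34 (5 codons), frame 3 9–17 (3 codons), frame 3 42–56 (5 codons). Count = 4.

4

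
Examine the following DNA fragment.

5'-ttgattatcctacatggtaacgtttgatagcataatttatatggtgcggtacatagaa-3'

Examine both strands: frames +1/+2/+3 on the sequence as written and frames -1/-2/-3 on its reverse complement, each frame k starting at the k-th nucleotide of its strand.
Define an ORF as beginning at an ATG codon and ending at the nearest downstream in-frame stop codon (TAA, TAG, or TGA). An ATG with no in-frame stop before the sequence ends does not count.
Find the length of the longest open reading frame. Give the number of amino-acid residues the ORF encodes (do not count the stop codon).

7

Reverse complement (5'→3'): TTCTATGTACCGCACCATATAAATTATGCTATCAAACGTTACCATGTAGGATAATCAA
Frame +1: TTG ATT ATC CTA CAT GGT AAC GTT TGA TAG CAT AAT TTA TAT GGT GCG GTA CAT AGA — no ATG→stop ORF.
Frame +2: TGA TTA TCC TAC ATG GTA ACG TTT GAT AGC ATA ATT TAT ATG GTG CGG TAC ATA GAA — no ATG→stop ORF.
Frame +3: GAT TAT CCT ACA TGG TAA CGT TTG ATA GCA TAA TTT ATA TGG TGC GGT ACA TAG — no ATG→stop ORF.
Frame -1: TTC TAT GTA CCG CAC CAT ATA AAT TAT GCT ATC AAA CGT TAC CAT GTA GGA TAA TCA — no ATG→stop ORF.
Frame -2: TCT ATG TAC CGC ACC ATA TAA ATT ATG CTA TCA AAC GTT ACC ATG TAG GAT AAT CAA — ATG at 5, stop TAA at 20 → 18 nt; ATG at 26, stop TAG at 47 → 24 nt; ATG at 44, stop TAG at 47 → 6 nt.
Frame -3: CTA TGT ACC GCA CCA TAT AAA TTA TGC TAT CAA ACG TTA CCA TGT AGG ATA ATC — no ATG→stop ORF.
Longest: frame -2, positions 26–49, 24 nt = 8 codons = 7 aa. → 7 amino acids.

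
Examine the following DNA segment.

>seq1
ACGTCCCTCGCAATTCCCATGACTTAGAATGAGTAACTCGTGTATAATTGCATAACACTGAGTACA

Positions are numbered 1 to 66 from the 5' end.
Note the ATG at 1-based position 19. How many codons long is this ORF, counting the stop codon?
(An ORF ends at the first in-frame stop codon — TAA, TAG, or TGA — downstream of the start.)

Codons from position 19: ATG (19–21), ACT (22–24), TAG (25–27).
TAG is the first in-frame stop; that's 3 codons including the stop.

3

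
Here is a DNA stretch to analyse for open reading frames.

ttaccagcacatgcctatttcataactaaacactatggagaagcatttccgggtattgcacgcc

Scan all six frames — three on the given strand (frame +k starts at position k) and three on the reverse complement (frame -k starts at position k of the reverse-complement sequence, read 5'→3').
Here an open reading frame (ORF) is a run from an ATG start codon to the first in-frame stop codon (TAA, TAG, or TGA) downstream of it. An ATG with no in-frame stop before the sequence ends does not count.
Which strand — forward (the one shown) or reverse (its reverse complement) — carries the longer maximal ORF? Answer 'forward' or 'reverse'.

reverse

Reverse complement (5'→3'): GGCGTGCAATACCCGGAAATGCTTCTCCATAGTGTTTAGTTATGAAATAGGCATGTGCTGGTAA
Frame +1: TTA CCA GCA CAT GCC TAT TTC ATA ACT AAA CAC TAT GGA GAA GCA TTT CCG GGT ATT GCA CGC — no ATG→stop ORF.
Frame +2: TAC CAG CAC ATG CCT ATT TCA TAA CTA AAC ACT ATG GAG AAG CAT TTC CGG GTA TTG CAC GCC — ATG at 11, stop TAA at 23 → 15 nt.
Frame +3: ACC AGC ACA TGC CTA TTT CAT AAC TAA ACA CTA TGG AGA AGC ATT TCC GGG TAT TGC ACG — no ATG→stop ORF.
Frame -1: GGC GTG CAA TAC CCG GAA ATG CTT CTC CAT AGT GTT TAG TTA TGA AAT AGG CAT GTG CTG GTA — ATG at 19, stop TAG at 37 → 21 nt.
Frame -2: GCG TGC AAT ACC CGG AAA TGC TTC TCC ATA GTG TTT AGT TAT GAA ATA GGC ATG TGC TGG TAA — ATG at 53, stop TAA at 62 → 12 nt.
Frame -3: CGT GCA ATA CCC GGA AAT GCT TCT CCA TAG TGT TTA GTT ATG AAA TAG GCA TGT GCT GGT — ATG at 42, stop TAG at 48 → 9 nt.
Forward-strand max 15 nt; reverse-strand max 21 nt. The reverse strand has the longer ORF.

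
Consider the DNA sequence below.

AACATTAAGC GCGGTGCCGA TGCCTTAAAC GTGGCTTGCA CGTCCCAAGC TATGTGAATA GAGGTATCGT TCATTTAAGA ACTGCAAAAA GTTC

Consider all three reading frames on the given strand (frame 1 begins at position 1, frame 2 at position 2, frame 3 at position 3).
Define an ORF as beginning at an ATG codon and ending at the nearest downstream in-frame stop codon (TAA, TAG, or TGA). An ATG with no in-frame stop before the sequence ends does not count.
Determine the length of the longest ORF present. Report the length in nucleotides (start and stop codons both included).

9

Frame 1: AAC ATT AAG CGC GGT GCC GAT GCC TTA AAC GTG GCT TGC ACG TCC CAA GCT ATG TGA ATA GAG GTA TCG TTC ATT TAA GAA CTG CAA AAA GTT — ATG at 52, stop TGA at 55 → 6 nt.
Frame 2: ACA TTA AGC GCG GTG CCG ATG CCT TAA ACG TGG CTT GCA CGT CCC AAG CTA TGT GAA TAG AGG TAT CGT TCA TTT AAG AAC TGC AAA AAG TTC — ATG at 20, stop TAA at 26 → 9 nt.
Frame 3: CAT TAA GCG CGG TGC CGA TGC CTT AAA CGT GGC TTG CAC GTC CCA AGC TAT GTG AAT AGA GGT ATC GTT CAT TTA AGA ACT GCA AAA AGT — no ATG→stop ORF.
Longest: frame 2, positions 20–28, 9 nt = 3 codons = 2 aa. → 9 nucleotides.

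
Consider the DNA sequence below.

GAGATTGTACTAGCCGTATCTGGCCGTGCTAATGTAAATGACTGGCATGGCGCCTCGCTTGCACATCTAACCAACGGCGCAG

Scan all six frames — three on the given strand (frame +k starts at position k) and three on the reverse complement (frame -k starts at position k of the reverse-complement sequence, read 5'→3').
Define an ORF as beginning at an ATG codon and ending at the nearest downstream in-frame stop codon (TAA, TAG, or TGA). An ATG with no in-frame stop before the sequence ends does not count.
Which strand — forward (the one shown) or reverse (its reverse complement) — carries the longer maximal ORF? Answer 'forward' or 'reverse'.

reverse

Reverse complement (5'→3'): CTGCGCCGTTGGTTAGATGTGCAAGCGAGGCGCCATGCCAGTCATTTACATTAGCACGGCCAGATACGGCTAGTACAATCTC
Frame +1: GAG ATT GTA CTA GCC GTA TCT GGC CGT GCT AAT GTA AAT GAC TGG CAT GGC GCC TCG CTT GCA CAT CTA ACC AAC GGC GCA — no ATG→stop ORF.
Frame +2: AGA TTG TAC TAG CCG TAT CTG GCC GTG CTA ATG TAA ATG ACT GGC ATG GCG CCT CGC TTG CAC ATC TAA CCA ACG GCG CAG — ATG at 32, stop TAA at 35 → 6 nt; ATG at 38, stop TAA at 68 → 33 nt; ATG at 47, stop TAA at 68 → 24 nt.
Frame +3: GAT TGT ACT AGC CGT ATC TGG CCG TGC TAA TGT AAA TGA CTG GCA TGG CGC CTC GCT TGC ACA TCT AAC CAA CGG CGC — no ATG→stop ORF.
Frame -1: CTG CGC CGT TGG TTA GAT GTG CAA GCG AGG CGC CAT GCC AGT CAT TTA CAT TAG CAC GGC CAG ATA CGG CTA GTA CAA TCT — no ATG→stop ORF.
Frame -2: TGC GCC GTT GGT TAG ATG TGC AAG CGA GGC GCC ATG CCA GTC ATT TAC ATT AGC ACG GCC AGA TAC GGC TAG TAC AAT CTC — ATG at 17, stop TAG at 71 → 57 nt; ATG at 35, stop TAG at 71 → 39 nt.
Frame -3: GCG CCG TTG GTT AGA TGT GCA AGC GAG GCG CCA TGC CAG TCA TTT ACA TTA GCA CGG CCA GAT ACG GCT AGT ACA ATC — no ATG→stop ORF.
Forward-strand max 33 nt; reverse-strand max 57 nt. The reverse strand has the longer ORF.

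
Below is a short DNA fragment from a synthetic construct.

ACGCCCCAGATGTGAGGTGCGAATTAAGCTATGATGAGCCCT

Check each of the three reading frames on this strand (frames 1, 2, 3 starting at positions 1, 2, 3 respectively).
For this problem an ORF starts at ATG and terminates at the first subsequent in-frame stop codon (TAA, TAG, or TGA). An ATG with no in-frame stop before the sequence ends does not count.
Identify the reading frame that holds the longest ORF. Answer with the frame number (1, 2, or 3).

1

Frame 1: ACG CCC CAG ATG TGA GGT GCG AAT TAA GCT ATG ATG AGC CCT — ATG at 10, stop TGA at 13 → 6 nt.
Frame 2: CGC CCC AGA TGT GAG GTG CGA ATT AAG CTA TGA TGA GCC — no ATG→stop ORF.
Frame 3: GCC CCA GAT GTG AGG TGC GAA TTA AGC TAT GAT GAG CCC — no ATG→stop ORF.
Longest ORF is 6 nt in frame 1 (positions 10–15).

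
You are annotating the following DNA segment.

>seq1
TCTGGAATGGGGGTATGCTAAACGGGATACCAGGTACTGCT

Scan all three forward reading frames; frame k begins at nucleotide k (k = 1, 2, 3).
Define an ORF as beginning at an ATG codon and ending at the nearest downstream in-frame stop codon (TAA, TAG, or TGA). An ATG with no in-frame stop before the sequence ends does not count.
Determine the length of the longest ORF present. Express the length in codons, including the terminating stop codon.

5

Frame 1: TCT GGA ATG GGG GTA TGC TAA ACG GGA TAC CAG GTA CTG — ATG at 7, stop TAA at 19 → 15 nt.
Frame 2: CTG GAA TGG GGG TAT GCT AAA CGG GAT ACC AGG TAC TGC — no ATG→stop ORF.
Frame 3: TGG AAT GGG GGT ATG CTA AAC GGG ATA CCA GGT ACT GCT — no ATG→stop ORF.
Longest: frame 1, positions 7–21, 15 nt = 5 codons = 4 aa. → 5 codons.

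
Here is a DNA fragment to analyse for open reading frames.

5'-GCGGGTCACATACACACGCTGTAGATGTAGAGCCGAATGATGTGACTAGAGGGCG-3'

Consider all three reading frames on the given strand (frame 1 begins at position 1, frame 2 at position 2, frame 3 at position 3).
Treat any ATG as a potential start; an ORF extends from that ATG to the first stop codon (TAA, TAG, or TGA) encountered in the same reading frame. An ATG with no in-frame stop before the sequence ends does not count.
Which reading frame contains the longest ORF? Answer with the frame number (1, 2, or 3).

1

Frame 1: GCG GGT CAC ATA CAC ACG CTG TAG ATG TAG AGC CGA ATG ATG TGA CTA GAG GGC — ATG at 25, stop TAG at 28 → 6 nt; ATG at 37, stop TGA at 43 → 9 nt; ATG at 40, stop TGA at 43 → 6 nt.
Frame 2: CGG GTC ACA TAC ACA CGC TGT AGA TGT AGA GCC GAA TGA TGT GAC TAG AGG GCG — no ATG→stop ORF.
Frame 3: GGG TCA CAT ACA CAC GCT GTA GAT GTA GAG CCG AAT GAT GTG ACT AGA GGG — no ATG→stop ORF.
Longest ORF is 9 nt in frame 1 (positions 37–45).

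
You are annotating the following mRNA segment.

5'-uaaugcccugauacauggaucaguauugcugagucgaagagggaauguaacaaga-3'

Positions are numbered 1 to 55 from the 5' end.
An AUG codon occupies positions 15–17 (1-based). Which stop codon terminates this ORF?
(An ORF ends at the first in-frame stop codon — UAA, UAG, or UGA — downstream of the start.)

UGA

Codons from position 15: AUG (15–17), GAU (18–20), CAG (21–23), UAU (24–26), UGC (27–29), UGA (30–32).
The first in-frame stop codon is UGA.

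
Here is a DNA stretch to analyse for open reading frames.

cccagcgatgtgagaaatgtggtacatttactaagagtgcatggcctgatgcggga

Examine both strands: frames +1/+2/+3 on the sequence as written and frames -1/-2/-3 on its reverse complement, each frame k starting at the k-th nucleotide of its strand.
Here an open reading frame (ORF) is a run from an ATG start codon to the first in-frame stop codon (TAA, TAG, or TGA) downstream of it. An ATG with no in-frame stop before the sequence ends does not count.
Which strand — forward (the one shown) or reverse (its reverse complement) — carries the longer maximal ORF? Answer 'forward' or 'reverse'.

forward

Reverse complement (5'→3'): TCCCGCATCAGGCCATGCACTCTTAGTAAATGTACCACATTTCTCACATCGCTGGG
Frame +1: CCC AGC GAT GTG AGA AAT GTG GTA CAT TTA CTA AGA GTG CAT GGC CTG ATG CGG — no ATG→stop ORF.
Frame +2: CCA GCG ATG TGA GAA ATG TGG TAC ATT TAC TAA GAG TGC ATG GCC TGA TGC GGG — ATG at 8, stop TGA at 11 → 6 nt; ATG at 17, stop TAA at 32 → 18 nt; ATG at 41, stop TGA at 47 → 9 nt.
Frame +3: CAG CGA TGT GAG AAA TGT GGT ACA TTT ACT AAG AGT GCA TGG CCT GAT GCG GGA — no ATG→stop ORF.
Frame -1: TCC CGC ATC AGG CCA TGC ACT CTT AGT AAA TGT ACC ACA TTT CTC ACA TCG CTG — no ATG→stop ORF.
Frame -2: CCC GCA TCA GGC CAT GCA CTC TTA GTA AAT GTA CCA CAT TTC TCA CAT CGC TGG — no ATG→stop ORF.
Frame -3: CCG CAT CAG GCC ATG CAC TCT TAG TAA ATG TAC CAC ATT TCT CAC ATC GCT GGG — ATG at 15, stop TAG at 24 → 12 nt.
Forward-strand max 18 nt; reverse-strand max 12 nt. The forward strand has the longer ORF.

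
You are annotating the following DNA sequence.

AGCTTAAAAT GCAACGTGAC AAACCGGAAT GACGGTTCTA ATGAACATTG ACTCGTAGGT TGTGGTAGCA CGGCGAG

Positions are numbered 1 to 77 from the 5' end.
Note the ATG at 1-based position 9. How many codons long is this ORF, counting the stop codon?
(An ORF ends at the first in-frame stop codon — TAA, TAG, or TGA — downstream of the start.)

Codons from position 9: ATG (9–11), CAA (12–14), CGT (15–17), GAC (18–20), AAA (21–23), CCG (24–26), GAA (27–29), TGA (30–32).
TGA is the first in-frame stop; that's 8 codons including the stop.

8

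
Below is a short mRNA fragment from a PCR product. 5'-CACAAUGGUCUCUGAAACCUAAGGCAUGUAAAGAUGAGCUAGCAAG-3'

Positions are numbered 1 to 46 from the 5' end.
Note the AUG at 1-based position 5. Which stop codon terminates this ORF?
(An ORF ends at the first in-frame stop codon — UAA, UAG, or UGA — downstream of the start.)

UAA

Codons from position 5: AUG (5–7), GUC (8–10), UCU (11–13), GAA (14–16), ACC (17–19), UAA (20–22).
The first in-frame stop codon is UAA.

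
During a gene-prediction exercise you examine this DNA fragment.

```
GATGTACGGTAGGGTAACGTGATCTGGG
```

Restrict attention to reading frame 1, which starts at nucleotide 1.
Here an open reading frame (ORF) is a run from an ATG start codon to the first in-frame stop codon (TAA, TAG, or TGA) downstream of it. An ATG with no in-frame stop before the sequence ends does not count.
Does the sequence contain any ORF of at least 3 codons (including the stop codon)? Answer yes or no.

no

Frame 1: GAT GTA CGG TAG GGT AAC GTG ATC TGG — no ATG→stop ORF.
Largest ORF found is 0 codons < 3, so no.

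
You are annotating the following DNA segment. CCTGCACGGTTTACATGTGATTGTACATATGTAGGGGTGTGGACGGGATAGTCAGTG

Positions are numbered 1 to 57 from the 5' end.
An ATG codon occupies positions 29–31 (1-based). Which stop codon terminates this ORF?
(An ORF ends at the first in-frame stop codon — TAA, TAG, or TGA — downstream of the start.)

TAG

Codons from position 29: ATG (29–31), TAG (32–34).
The first in-frame stop codon is TAG.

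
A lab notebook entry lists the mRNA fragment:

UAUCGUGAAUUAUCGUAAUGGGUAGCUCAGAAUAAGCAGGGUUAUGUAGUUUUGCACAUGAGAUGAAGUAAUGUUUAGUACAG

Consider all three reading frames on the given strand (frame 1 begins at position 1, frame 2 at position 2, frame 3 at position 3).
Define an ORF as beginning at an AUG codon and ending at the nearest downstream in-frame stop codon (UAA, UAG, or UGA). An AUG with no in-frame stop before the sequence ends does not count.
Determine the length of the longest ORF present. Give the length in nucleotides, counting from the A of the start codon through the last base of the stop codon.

Frame 1: UAU CGU GAA UUA UCG UAA UGG GUA GCU CAG AAU AAG CAG GGU UAU GUA GUU UUG CAC AUG AGA UGA AGU AAU GUU UAG UAC — AUG at 58, stop UGA at 64 → 9 nt.
Frame 2: AUC GUG AAU UAU CGU AAU GGG UAG CUC AGA AUA AGC AGG GUU AUG UAG UUU UGC ACA UGA GAU GAA GUA AUG UUU AGU ACA — AUG at 44, stop UAG at 47 → 6 nt.
Frame 3: UCG UGA AUU AUC GUA AUG GGU AGC UCA GAA UAA GCA GGG UUA UGU AGU UUU GCA CAU GAG AUG AAG UAA UGU UUA GUA CAG — AUG at 18, stop UAA at 33 → 18 nt; AUG at 63, stop UAA at 69 → 9 nt.
Longest: frame 3, positions 18–35, 18 nt = 6 codons = 5 aa. → 18 nucleotides.

18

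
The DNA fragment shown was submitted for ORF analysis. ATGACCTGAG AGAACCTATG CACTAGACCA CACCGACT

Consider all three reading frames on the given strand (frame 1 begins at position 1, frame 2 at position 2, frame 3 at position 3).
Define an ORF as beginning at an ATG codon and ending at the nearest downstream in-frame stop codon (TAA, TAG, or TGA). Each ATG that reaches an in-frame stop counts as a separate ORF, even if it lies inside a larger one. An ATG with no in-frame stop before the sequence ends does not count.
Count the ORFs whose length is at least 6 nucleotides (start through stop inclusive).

Frame 1: ATG ACC TGA GAG AAC CTA TGC ACT AGA CCA CAC CGA — ATG at 1, stop TGA at 7 → 9 nt.
Frame 2: TGA CCT GAG AGA ACC TAT GCA CTA GAC CAC ACC GAC — no ATG→stop ORF.
Frame 3: GAC CTG AGA GAA CCT ATG CAC TAG ACC ACA CCG ACT — ATG at 18, stop TAG at 24 → 9 nt.
ORFs ≥ 6 nucleotides: frame 1 1–9 (9 nucleotides), frame 3 18–26 (9 nucleotides). Count = 2.

2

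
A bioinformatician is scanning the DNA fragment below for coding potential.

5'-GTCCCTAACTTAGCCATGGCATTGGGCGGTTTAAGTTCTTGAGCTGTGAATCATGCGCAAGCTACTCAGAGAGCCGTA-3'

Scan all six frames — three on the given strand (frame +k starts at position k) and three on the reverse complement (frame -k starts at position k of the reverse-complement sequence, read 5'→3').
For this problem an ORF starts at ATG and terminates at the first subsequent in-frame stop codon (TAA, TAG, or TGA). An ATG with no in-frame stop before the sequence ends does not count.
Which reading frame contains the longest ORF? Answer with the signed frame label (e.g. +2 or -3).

+1

Reverse complement (5'→3'): TACGGCTCTCTGAGTAGCTTGCGCATGATTCACAGCTCAAGAACTTAAACCGCCCAATGCCATGGCTAAGTTAGGGAC
Frame +1: GTC CCT AAC TTA GCC ATG GCA TTG GGC GGT TTA AGT TCT TGA GCT GTG AAT CAT GCG CAA GCT ACT CAG AGA GCC GTA — ATG at 16, stop TGA at 40 → 27 nt.
Frame +2: TCC CTA ACT TAG CCA TGG CAT TGG GCG GTT TAA GTT CTT GAG CTG TGA ATC ATG CGC AAG CTA CTC AGA GAG CCG — no ATG→stop ORF.
Frame +3: CCC TAA CTT AGC CAT GGC ATT GGG CGG TTT AAG TTC TTG AGC TGT GAA TCA TGC GCA AGC TAC TCA GAG AGC CGT — no ATG→stop ORF.
Frame -1: TAC GGC TCT CTG AGT AGC TTG CGC ATG ATT CAC AGC TCA AGA ACT TAA ACC GCC CAA TGC CAT GGC TAA GTT AGG GAC — ATG at 25, stop TAA at 46 → 24 nt.
Frame -2: ACG GCT CTC TGA GTA GCT TGC GCA TGA TTC ACA GCT CAA GAA CTT AAA CCG CCC AAT GCC ATG GCT AAG TTA GGG — no ATG→stop ORF.
Frame -3: CGG CTC TCT GAG TAG CTT GCG CAT GAT TCA CAG CTC AAG AAC TTA AAC CGC CCA ATG CCA TGG CTA AGT TAG GGA — ATG at 57, stop TAG at 72 → 18 nt.
Longest ORF is 27 nt in frame +1 (positions 16–42).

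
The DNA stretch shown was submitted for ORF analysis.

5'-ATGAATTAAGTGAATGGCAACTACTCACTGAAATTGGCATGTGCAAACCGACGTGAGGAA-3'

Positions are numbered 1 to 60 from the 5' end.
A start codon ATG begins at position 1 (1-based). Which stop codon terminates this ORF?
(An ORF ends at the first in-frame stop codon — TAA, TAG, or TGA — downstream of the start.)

Codons from position 1: ATG (1–3), AAT (4–6), TAA (7–9).
The first in-frame stop codon is TAA.

TAA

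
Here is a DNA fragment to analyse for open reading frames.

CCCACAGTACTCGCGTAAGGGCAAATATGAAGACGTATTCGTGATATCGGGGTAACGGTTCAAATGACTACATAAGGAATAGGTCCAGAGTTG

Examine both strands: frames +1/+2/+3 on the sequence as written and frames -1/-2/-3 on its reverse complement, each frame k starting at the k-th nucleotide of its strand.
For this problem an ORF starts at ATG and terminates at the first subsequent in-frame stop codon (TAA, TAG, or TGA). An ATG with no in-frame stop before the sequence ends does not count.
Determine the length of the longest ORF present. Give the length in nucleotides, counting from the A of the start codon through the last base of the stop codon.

18

Reverse complement (5'→3'): CAACTCTGGACCTATTCCTTATGTAGTCATTTGAACCGTTACCCCGATATCACGAATACGTCTTCATATTTGCCCTTACGCGAGTACTGTGGG
Frame +1: CCC ACA GTA CTC GCG TAA GGG CAA ATA TGA AGA CGT ATT CGT GAT ATC GGG GTA ACG GTT CAA ATG ACT ACA TAA GGA ATA GGT CCA GAG TTG — ATG at 64, stop TAA at 73 → 12 nt.
Frame +2: CCA CAG TAC TCG CGT AAG GGC AAA TAT GAA GAC GTA TTC GTG ATA TCG GGG TAA CGG TTC AAA TGA CTA CAT AAG GAA TAG GTC CAG AGT — no ATG→stop ORF.
Frame +3: CAC AGT ACT CGC GTA AGG GCA AAT ATG AAG ACG TAT TCG TGA TAT CGG GGT AAC GGT TCA AAT GAC TAC ATA AGG AAT AGG TCC AGA GTT — ATG at 27, stop TGA at 42 → 18 nt.
Frame -1: CAA CTC TGG ACC TAT TCC TTA TGT AGT CAT TTG AAC CGT TAC CCC GAT ATC ACG AAT ACG TCT TCA TAT TTG CCC TTA CGC GAG TAC TGT GGG — no ATG→stop ORF.
Frame -2: AAC TCT GGA CCT ATT CCT TAT GTA GTC ATT TGA ACC GTT ACC CCG ATA TCA CGA ATA CGT CTT CAT ATT TGC CCT TAC GCG AGT ACT GTG — no ATG→stop ORF.
Frame -3: ACT CTG GAC CTA TTC CTT ATG TAG TCA TTT GAA CCG TTA CCC CGA TAT CAC GAA TAC GTC TTC ATA TTT GCC CTT ACG CGA GTA CTG TGG — ATG at 21, stop TAG at 24 → 6 nt.
Longest: frame +3, positions 27–44, 18 nt = 6 codons = 5 aa. → 18 nucleotides.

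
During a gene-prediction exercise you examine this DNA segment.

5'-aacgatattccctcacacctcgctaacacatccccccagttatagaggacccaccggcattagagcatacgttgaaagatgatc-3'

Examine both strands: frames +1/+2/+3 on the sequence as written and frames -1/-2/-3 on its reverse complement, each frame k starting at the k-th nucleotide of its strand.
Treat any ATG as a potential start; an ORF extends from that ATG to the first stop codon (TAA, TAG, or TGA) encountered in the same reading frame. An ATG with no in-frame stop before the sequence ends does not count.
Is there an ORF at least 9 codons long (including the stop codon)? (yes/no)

Reverse complement (5'→3'): GATCATCTTTCAACGTATGCTCTAATGCCGGTGGGTCCTCTATAACTGGGGGGATGTGTTAGCGAGGTGTGAGGGAATATCGTT
Frame +1: AAC GAT ATT CCC TCA CAC CTC GCT AAC ACA TCC CCC CAG TTA TAG AGG ACC CAC CGG CAT TAG AGC ATA CGT TGA AAG ATG ATC — no ATG→stop ORF.
Frame +2: ACG ATA TTC CCT CAC ACC TCG CTA ACA CAT CCC CCC AGT TAT AGA GGA CCC ACC GGC ATT AGA GCA TAC GTT GAA AGA TGA — no ATG→stop ORF.
Frame +3: CGA TAT TCC CTC ACA CCT CGC TAA CAC ATC CCC CCA GTT ATA GAG GAC CCA CCG GCA TTA GAG CAT ACG TTG AAA GAT GAT — no ATG→stop ORF.
Frame -1: GAT CAT CTT TCA ACG TAT GCT CTA ATG CCG GTG GGT CCT CTA TAA CTG GGG GGA TGT GTT AGC GAG GTG TGA GGG AAT ATC GTT — ATG at 25, stop TAA at 43 → 21 nt.
Frame -2: ATC ATC TTT CAA CGT ATG CTC TAA TGC CGG TGG GTC CTC TAT AAC TGG GGG GAT GTG TTA GCG AGG TGT GAG GGA ATA TCG — ATG at 17, stop TAA at 23 → 9 nt.
Frame -3: TCA TCT TTC AAC GTA TGC TCT AAT GCC GGT GGG TCC TCT ATA ACT GGG GGG ATG TGT TAG CGA GGT GTG AGG GAA TAT CGT — ATG at 54, stop TAG at 60 → 9 nt.
Largest ORF found is 7 codons < 9, so no.

no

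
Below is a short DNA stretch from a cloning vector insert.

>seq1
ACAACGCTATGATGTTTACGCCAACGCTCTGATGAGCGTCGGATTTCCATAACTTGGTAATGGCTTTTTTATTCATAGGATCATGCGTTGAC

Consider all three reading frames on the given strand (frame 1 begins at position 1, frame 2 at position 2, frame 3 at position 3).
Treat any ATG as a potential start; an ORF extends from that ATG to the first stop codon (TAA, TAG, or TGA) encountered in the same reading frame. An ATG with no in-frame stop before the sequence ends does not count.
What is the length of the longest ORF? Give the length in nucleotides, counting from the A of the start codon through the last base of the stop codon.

Frame 1: ACA ACG CTA TGA TGT TTA CGC CAA CGC TCT GAT GAG CGT CGG ATT TCC ATA ACT TGG TAA TGG CTT TTT TAT TCA TAG GAT CAT GCG TTG — no ATG→stop ORF.
Frame 2: CAA CGC TAT GAT GTT TAC GCC AAC GCT CTG ATG AGC GTC GGA TTT CCA TAA CTT GGT AAT GGC TTT TTT ATT CAT AGG ATC ATG CGT TGA — ATG at 32, stop TAA at 50 → 21 nt; ATG at 83, stop TGA at 89 → 9 nt.
Frame 3: AAC GCT ATG ATG TTT ACG CCA ACG CTC TGA TGA GCG TCG GAT TTC CAT AAC TTG GTA ATG GCT TTT TTA TTC ATA GGA TCA TGC GTT GAC — ATG at 9, stop TGA at 30 → 24 nt; ATG at 12, stop TGA at 30 → 21 nt.
Longest: frame 3, positions 9–32, 24 nt = 8 codons = 7 aa. → 24 nucleotides.

24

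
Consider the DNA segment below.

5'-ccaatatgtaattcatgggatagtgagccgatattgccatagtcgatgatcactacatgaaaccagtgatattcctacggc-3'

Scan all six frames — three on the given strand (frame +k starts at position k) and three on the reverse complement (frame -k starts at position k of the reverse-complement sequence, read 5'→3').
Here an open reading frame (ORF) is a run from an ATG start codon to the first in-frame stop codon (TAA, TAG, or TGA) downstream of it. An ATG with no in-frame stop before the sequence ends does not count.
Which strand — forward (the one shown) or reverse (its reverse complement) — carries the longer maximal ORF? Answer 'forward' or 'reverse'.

Reverse complement (5'→3'): GCCGTAGGAATATCACTGGTTTCATGTAGTGATCATCGACTATGGCAATATCGGCTCACTATCCCATGAATTACATATTGG
Frame +1: CCA ATA TGT AAT TCA TGG GAT AGT GAG CCG ATA TTG CCA TAG TCG ATG ATC ACT ACA TGA AAC CAG TGA TAT TCC TAC GGC — ATG at 46, stop TGA at 58 → 15 nt.
Frame +2: CAA TAT GTA ATT CAT GGG ATA GTG AGC CGA TAT TGC CAT AGT CGA TGA TCA CTA CAT GAA ACC AGT GAT ATT CCT ACG — no ATG→stop ORF.
Frame +3: AAT ATG TAA TTC ATG GGA TAG TGA GCC GAT ATT GCC ATA GTC GAT GAT CAC TAC ATG AAA CCA GTG ATA TTC CTA CGG — ATG at 6, stop TAA at 9 → 6 nt; ATG at 15, stop TAG at 21 → 9 nt.
Frame -1: GCC GTA GGA ATA TCA CTG GTT TCA TGT AGT GAT CAT CGA CTA TGG CAA TAT CGG CTC ACT ATC CCA TGA ATT ACA TAT TGG — no ATG→stop ORF.
Frame -2: CCG TAG GAA TAT CAC TGG TTT CAT GTA GTG ATC ATC GAC TAT GGC AAT ATC GGC TCA CTA TCC CAT GAA TTA CAT ATT — no ATG→stop ORF.
Frame -3: CGT AGG AAT ATC ACT GGT TTC ATG TAG TGA TCA TCG ACT ATG GCA ATA TCG GCT CAC TAT CCC ATG AAT TAC ATA TTG — ATG at 24, stop TAG at 27 → 6 nt.
Forward-strand max 15 nt; reverse-strand max 6 nt. The forward strand has the longer ORF.

forward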